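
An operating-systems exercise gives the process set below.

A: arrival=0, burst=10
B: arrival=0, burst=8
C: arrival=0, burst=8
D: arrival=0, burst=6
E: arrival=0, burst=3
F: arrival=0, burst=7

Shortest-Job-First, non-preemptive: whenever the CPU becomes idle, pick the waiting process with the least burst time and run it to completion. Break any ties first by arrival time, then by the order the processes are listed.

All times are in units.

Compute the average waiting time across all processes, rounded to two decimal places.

14.00

Timeline: | E 0-3 | D 3-9 | F 9-16 | B 16-24 | C 24-32 | A 32-42 |
Completion: A=42  B=24  C=32  D=9  E=3  F=16
Waiting times: A=32, B=16, C=24, D=3, E=0, F=9
Average waiting = (32+16+24+3+0+9) / 6 = 84/6 = 14.00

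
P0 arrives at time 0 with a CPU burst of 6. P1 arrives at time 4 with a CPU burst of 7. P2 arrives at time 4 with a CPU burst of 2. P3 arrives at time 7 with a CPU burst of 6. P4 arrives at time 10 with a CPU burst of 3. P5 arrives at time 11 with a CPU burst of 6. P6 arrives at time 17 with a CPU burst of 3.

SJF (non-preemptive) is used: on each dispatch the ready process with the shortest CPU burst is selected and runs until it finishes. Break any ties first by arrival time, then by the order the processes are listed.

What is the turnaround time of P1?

29

Schedule: | P0 0-6 | P2 6-8 | P3 8-14 | P4 14-17 | P6 17-20 | P5 20-26 | P1 26-33 |
Completion: P0=6  P1=33  P2=8  P3=14  P4=17  P5=26  P6=20
Turnaround (C−A): P0=6  P1=29  P2=4  P3=7  P4=7  P5=15  P6=3
Turnaround(P1) = completion − arrival = 33 − 4 = 29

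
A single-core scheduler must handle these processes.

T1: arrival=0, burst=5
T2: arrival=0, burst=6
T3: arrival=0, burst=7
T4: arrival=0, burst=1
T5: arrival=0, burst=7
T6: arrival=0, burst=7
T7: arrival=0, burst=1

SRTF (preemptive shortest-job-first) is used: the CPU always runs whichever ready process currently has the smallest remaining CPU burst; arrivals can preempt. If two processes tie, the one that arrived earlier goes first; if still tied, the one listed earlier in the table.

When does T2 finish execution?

Schedule: | T4 0-1 | T7 1-2 | T1 2-7 | T2 7-13 | T3 13-20 | T5 20-27 | T6 27-34 |
Completion: T1=7  T2=13  T3=20  T4=1  T5=27  T6=34  T7=2

13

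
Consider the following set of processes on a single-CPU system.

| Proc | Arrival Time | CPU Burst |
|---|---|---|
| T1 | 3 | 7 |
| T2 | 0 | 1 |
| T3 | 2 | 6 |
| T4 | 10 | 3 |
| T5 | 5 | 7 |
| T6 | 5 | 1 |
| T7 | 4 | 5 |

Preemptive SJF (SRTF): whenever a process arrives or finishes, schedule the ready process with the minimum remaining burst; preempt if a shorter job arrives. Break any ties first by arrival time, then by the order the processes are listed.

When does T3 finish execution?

Timeline: | T2 0-1 | idle 1-2 | T3 2-5 | T6 5-6 | T3 6-9 | T7 9-10 | T4 10-13 | T7 13-17 | T1 17-24 | T5 24-31 |
Completion: T1=24  T2=1  T3=9  T4=13  T5=31  T6=6  T7=17
Turnaround (C−A): T1=21  T2=1  T3=7  T4=3  T5=26  T6=1  T7=13

9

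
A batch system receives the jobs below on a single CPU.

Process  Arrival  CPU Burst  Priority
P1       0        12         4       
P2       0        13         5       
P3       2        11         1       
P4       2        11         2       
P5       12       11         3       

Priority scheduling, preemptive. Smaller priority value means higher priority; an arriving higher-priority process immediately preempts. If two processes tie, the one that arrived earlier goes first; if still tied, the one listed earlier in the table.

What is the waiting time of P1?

Timeline: | P1 0-2 | P3 2-13 | P4 13-24 | P5 24-35 | P1 35-45 | P2 45-58 |
Completion: P1=45  P2=58  P3=13  P4=24  P5=35
Waiting(P1) = turnaround − burst = 45 − 12 = 33

33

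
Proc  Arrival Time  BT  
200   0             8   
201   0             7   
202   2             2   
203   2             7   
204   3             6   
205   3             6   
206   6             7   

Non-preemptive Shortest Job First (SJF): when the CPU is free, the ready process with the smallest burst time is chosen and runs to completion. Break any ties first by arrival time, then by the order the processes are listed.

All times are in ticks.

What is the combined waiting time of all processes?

Schedule: | 201 0-7 | 202 7-9 | 204 9-15 | 205 15-21 | 203 21-28 | 206 28-35 | 200 35-43 |
Completion: 200=43  201=7  202=9  203=28  204=15  205=21  206=35
Turnaround (C−A): 200=43  201=7  202=7  203=26  204=12  205=18  206=29
Waiting = turnaround − burst: 200=35, 201=0, 202=5, 203=19, 204=6, 205=12, 206=22
Total waiting = 35 + 0 + 5 + 19 + 6 + 12 + 22 = 99

99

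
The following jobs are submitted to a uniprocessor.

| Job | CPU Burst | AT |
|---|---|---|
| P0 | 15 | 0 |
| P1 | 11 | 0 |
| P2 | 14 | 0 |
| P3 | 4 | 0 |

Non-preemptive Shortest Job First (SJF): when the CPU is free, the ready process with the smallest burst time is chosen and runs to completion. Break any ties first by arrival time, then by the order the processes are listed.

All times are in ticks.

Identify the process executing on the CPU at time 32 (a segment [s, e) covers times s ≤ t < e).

Timeline: | P3 0-4 | P1 4-15 | P2 15-29 | P0 29-44 |
Completion: P0=44  P1=15  P2=29  P3=4

P0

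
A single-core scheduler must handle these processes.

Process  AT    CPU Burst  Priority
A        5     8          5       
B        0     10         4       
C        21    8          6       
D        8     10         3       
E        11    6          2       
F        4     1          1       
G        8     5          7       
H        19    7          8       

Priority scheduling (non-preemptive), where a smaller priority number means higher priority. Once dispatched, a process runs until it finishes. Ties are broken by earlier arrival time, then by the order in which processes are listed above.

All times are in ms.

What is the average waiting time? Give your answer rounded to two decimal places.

14.38

Timeline: | B 0-10 | F 10-11 | E 11-17 | D 17-27 | A 27-35 | C 35-43 | G 43-48 | H 48-55 |
Completion: A=35  B=10  C=43  D=27  E=17  F=11  G=48  H=55
Waiting times: A=22, B=0, C=14, D=9, E=0, F=6, G=35, H=29
Average waiting = (22+0+14+9+0+6+35+29) / 8 = 115/8 = 14.38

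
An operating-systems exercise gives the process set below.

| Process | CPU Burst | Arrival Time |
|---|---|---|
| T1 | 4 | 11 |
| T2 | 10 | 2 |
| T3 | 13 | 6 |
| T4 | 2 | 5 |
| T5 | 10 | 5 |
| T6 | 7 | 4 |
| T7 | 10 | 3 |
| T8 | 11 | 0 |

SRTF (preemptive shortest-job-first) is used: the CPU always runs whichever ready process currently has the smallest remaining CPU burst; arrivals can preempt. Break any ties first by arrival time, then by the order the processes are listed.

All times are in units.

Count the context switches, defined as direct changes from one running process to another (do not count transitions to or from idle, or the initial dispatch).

Gantt: | T8 0-5 | T4 5-7 | T8 7-13 | T1 13-17 | T6 17-24 | T2 24-34 | T7 34-44 | T5 44-54 | T3 54-67 |
Completion: T1=17  T2=34  T3=67  T4=7  T5=54  T6=24  T7=44  T8=13
Turnaround (C−A): T1=6  T2=32  T3=61  T4=2  T5=49  T6=20  T7=41  T8=13

8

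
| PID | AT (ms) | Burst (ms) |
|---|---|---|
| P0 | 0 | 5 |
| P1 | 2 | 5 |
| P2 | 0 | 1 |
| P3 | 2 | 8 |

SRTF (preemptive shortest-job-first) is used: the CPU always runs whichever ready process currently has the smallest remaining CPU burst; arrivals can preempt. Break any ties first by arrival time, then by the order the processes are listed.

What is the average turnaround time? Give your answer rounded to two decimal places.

Gantt: | P2 0-1 | P0 1-6 | P1 6-11 | P3 11-19 |
Completion: P0=6  P1=11  P2=1  P3=19
Turnaround (C−A): P0=6  P1=9  P2=1  P3=17
Turnaround times: P0=6, P1=9, P2=1, P3=17
Average turnaround = (6+9+1+17) / 4 = 33/4 = 8.25

8.25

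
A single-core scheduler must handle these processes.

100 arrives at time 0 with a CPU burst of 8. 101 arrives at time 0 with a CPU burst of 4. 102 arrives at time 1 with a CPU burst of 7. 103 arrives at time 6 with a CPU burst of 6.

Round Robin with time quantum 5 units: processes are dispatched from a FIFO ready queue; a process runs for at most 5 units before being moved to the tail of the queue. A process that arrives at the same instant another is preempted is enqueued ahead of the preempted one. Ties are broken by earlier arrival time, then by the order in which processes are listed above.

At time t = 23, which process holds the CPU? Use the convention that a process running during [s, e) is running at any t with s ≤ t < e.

102

Timeline: | 100 0-5 | 101 5-9 | 102 9-14 | 100 14-17 | 103 17-22 | 102 22-24 | 103 24-25 |
Completion: 100=17  101=9  102=24  103=25
Turnaround (C−A): 100=17  101=9  102=23  103=19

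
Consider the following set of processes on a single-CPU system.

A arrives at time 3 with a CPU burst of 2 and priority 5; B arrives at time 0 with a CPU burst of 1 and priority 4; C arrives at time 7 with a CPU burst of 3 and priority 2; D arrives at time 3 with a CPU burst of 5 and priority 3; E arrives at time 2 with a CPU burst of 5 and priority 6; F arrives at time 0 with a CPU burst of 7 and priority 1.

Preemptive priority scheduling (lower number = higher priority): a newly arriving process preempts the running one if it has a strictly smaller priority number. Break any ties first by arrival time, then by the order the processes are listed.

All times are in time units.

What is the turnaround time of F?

Timeline: | F 0-7 | C 7-10 | D 10-15 | B 15-16 | A 16-18 | E 18-23 |
Completion: A=18  B=16  C=10  D=15  E=23  F=7
Turnaround (C−A): A=15  B=16  C=3  D=12  E=21  F=7
Turnaround(F) = completion − arrival = 7 − 0 = 7

7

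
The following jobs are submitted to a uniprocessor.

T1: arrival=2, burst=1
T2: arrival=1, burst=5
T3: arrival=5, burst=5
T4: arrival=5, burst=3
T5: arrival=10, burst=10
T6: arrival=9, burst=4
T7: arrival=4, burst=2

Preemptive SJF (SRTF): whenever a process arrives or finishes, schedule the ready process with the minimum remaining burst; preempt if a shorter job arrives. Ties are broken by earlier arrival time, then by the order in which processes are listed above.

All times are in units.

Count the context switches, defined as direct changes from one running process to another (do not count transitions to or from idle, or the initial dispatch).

Timeline: | idle 0-1 | T2 1-2 | T1 2-3 | T2 3-4 | T7 4-6 | T2 6-9 | T4 9-12 | T6 12-16 | T3 16-21 | T5 21-31 |
Completion: T1=3  T2=9  T3=21  T4=12  T5=31  T6=16  T7=6
Turnaround (C−A): T1=1  T2=8  T3=16  T4=7  T5=21  T6=7  T7=2

8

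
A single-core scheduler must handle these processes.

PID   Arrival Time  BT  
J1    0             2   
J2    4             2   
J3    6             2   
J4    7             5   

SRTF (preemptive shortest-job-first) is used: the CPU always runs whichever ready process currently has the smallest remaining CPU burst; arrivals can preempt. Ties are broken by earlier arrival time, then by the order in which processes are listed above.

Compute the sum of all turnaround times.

Schedule: | J1 0-2 | idle 2-4 | J2 4-6 | J3 6-8 | J4 8-13 |
Completion: J1=2  J2=6  J3=8  J4=13
Turnaround (C−A): J1=2  J2=2  J3=2  J4=6
Turnaround = completion − arrival: J1=2, J2=2, J3=2, J4=6
Total turnaround = 2 + 2 + 2 + 6 = 12

12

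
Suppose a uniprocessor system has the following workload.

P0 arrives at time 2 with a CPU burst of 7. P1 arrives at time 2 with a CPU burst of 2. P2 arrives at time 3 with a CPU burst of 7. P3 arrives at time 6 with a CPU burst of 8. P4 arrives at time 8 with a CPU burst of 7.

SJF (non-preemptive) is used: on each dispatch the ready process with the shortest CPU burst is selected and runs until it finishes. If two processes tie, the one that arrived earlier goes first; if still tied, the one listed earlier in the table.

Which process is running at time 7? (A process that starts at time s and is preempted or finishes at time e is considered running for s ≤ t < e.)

P0

Timeline: | idle 0-2 | P1 2-4 | P0 4-11 | P2 11-18 | P4 18-25 | P3 25-33 |
Completion: P0=11  P1=4  P2=18  P3=33  P4=25
Turnaround (C−A): P0=9  P1=2  P2=15  P3=27  P4=17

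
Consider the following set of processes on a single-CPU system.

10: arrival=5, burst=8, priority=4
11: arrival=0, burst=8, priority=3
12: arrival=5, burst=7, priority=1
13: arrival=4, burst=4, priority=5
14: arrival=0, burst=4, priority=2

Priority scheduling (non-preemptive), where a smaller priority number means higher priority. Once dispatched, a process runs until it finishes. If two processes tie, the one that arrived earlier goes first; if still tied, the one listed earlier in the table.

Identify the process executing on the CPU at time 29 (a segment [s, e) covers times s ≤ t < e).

13

Schedule: | 14 0-4 | 11 4-12 | 12 12-19 | 10 19-27 | 13 27-31 |
Completion: 10=27  11=12  12=19  13=31  14=4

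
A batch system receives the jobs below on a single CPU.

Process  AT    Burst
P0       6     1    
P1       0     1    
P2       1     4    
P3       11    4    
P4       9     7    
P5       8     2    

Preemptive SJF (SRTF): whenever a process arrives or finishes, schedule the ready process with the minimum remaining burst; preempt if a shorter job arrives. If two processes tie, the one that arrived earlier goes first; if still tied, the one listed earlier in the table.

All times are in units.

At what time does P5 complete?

10

Timeline: | P1 0-1 | P2 1-5 | idle 5-6 | P0 6-7 | idle 7-8 | P5 8-10 | P4 10-11 | P3 11-15 | P4 15-21 |
Completion: P0=7  P1=1  P2=5  P3=15  P4=21  P5=10
Turnaround (C−A): P0=1  P1=1  P2=4  P3=4  P4=12  P5=2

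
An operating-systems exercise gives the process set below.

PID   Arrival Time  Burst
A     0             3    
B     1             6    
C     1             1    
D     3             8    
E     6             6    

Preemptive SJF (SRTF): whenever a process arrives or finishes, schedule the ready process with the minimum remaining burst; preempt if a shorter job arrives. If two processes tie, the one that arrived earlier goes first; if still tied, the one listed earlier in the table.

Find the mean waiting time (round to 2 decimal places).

4.20

Gantt: | A 0-1 | C 1-2 | A 2-4 | B 4-10 | E 10-16 | D 16-24 |
Completion: A=4  B=10  C=2  D=24  E=16
Turnaround (C−A): A=4  B=9  C=1  D=21  E=10
Waiting times: A=1, B=3, C=0, D=13, E=4
Average waiting = (1+3+0+13+4) / 5 = 21/5 = 4.20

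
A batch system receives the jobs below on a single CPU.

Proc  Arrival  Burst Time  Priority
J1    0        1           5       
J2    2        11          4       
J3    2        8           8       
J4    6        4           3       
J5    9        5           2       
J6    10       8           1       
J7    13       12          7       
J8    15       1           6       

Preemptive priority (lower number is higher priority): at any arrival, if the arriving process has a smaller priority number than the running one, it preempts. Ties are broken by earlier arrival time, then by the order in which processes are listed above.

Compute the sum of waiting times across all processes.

112

Gantt: | J1 0-1 | idle 1-2 | J2 2-6 | J4 6-9 | J5 9-10 | J6 10-18 | J5 18-22 | J4 22-23 | J2 23-30 | J8 30-31 | J7 31-43 | J3 43-51 |
Completion: J1=1  J2=30  J3=51  J4=23  J5=22  J6=18  J7=43  J8=31
Turnaround (C−A): J1=1  J2=28  J3=49  J4=17  J5=13  J6=8  J7=30  J8=16
Waiting = turnaround − burst: J1=0, J2=17, J3=41, J4=13, J5=8, J6=0, J7=18, J8=15
Total waiting = 0 + 17 + 41 + 13 + 8 + 0 + 18 + 15 = 112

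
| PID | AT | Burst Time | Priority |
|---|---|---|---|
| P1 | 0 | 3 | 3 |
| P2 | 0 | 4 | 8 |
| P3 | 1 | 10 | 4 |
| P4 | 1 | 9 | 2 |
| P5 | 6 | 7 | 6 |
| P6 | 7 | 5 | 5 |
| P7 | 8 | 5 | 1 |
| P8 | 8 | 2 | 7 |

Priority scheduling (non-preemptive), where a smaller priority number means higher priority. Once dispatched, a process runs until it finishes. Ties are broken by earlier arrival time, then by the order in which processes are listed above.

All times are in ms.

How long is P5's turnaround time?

Gantt: | P1 0-3 | P4 3-12 | P7 12-17 | P3 17-27 | P6 27-32 | P5 32-39 | P8 39-41 | P2 41-45 |
Completion: P1=3  P2=45  P3=27  P4=12  P5=39  P6=32  P7=17  P8=41
Turnaround(P5) = completion − arrival = 39 − 6 = 33

33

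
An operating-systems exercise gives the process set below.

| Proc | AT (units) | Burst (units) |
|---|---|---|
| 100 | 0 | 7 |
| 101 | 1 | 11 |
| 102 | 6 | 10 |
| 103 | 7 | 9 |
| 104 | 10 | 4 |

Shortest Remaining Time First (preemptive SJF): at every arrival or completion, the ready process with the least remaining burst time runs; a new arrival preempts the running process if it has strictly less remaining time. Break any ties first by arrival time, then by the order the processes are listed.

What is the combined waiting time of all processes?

47

Gantt: | 100 0-7 | 103 7-10 | 104 10-14 | 103 14-20 | 102 20-30 | 101 30-41 |
Completion: 100=7  101=41  102=30  103=20  104=14
Turnaround (C−A): 100=7  101=40  102=24  103=13  104=4
Waiting = turnaround − burst: 100=0, 101=29, 102=14, 103=4, 104=0
Total waiting = 0 + 29 + 14 + 4 + 0 = 47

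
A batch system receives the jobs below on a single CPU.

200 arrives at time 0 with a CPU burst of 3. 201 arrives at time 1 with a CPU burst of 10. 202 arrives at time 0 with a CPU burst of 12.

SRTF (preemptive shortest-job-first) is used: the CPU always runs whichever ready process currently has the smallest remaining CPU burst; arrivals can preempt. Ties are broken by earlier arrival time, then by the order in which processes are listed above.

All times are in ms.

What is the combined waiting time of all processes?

15

Schedule: | 200 0-3 | 201 3-13 | 202 13-25 |
Completion: 200=3  201=13  202=25
Turnaround (C−A): 200=3  201=12  202=25
Waiting = turnaround − burst: 200=0, 201=2, 202=13
Total waiting = 0 + 2 + 13 = 15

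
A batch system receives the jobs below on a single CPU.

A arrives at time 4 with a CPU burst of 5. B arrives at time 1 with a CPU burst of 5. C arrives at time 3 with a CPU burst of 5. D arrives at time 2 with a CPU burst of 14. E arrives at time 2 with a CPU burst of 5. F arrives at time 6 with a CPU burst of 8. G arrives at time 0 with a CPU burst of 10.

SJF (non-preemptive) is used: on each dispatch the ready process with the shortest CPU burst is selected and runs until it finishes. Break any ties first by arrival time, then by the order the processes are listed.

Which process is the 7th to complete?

D

Timeline: | G 0-10 | B 10-15 | E 15-20 | C 20-25 | A 25-30 | F 30-38 | D 38-52 |
Completion: A=30  B=15  C=25  D=52  E=20  F=38  G=10
Turnaround (C−A): A=26  B=14  C=22  D=50  E=18  F=32  G=10
Finish order: G → B → E → C → A → F → D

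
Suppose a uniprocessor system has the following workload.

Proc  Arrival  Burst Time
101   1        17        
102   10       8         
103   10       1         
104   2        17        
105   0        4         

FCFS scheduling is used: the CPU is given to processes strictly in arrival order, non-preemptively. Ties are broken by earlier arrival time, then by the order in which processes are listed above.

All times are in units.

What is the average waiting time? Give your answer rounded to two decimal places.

Gantt: | 105 0-4 | 101 4-21 | 104 21-38 | 102 38-46 | 103 46-47 |
Completion: 101=21  102=46  103=47  104=38  105=4
Turnaround (C−A): 101=20  102=36  103=37  104=36  105=4
Waiting times: 101=3, 102=28, 103=36, 104=19, 105=0
Average waiting = (3+28+36+19+0) / 5 = 86/5 = 17.20

17.20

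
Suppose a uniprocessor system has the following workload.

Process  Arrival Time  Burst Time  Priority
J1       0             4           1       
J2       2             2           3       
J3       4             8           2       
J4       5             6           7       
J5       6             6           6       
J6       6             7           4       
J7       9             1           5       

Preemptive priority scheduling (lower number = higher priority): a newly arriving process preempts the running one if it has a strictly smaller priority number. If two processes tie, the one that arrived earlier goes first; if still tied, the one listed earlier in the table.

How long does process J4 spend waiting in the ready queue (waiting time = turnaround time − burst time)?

23

Timeline: | J1 0-4 | J3 4-12 | J2 12-14 | J6 14-21 | J7 21-22 | J5 22-28 | J4 28-34 |
Completion: J1=4  J2=14  J3=12  J4=34  J5=28  J6=21  J7=22
Turnaround (C−A): J1=4  J2=12  J3=8  J4=29  J5=22  J6=15  J7=13
Waiting(J4) = turnaround − burst = 29 − 6 = 23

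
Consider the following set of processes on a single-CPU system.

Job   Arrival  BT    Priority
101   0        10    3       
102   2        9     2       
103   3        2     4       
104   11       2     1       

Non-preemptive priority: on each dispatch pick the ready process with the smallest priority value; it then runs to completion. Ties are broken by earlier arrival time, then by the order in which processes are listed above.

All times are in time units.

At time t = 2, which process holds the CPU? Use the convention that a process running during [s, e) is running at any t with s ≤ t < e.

101

Gantt: | 101 0-10 | 102 10-19 | 104 19-21 | 103 21-23 |
Completion: 101=10  102=19  103=23  104=21
Turnaround (C−A): 101=10  102=17  103=20  104=10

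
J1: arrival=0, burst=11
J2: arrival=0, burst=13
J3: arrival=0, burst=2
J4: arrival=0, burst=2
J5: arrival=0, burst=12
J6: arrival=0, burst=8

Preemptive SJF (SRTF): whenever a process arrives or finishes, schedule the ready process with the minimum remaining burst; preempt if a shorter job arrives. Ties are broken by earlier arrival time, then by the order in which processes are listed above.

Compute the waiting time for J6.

Schedule: | J3 0-2 | J4 2-4 | J6 4-12 | J1 12-23 | J5 23-35 | J2 35-48 |
Completion: J1=23  J2=48  J3=2  J4=4  J5=35  J6=12
Turnaround (C−A): J1=23  J2=48  J3=2  J4=4  J5=35  J6=12
Waiting(J6) = turnaround − burst = 12 − 8 = 4

4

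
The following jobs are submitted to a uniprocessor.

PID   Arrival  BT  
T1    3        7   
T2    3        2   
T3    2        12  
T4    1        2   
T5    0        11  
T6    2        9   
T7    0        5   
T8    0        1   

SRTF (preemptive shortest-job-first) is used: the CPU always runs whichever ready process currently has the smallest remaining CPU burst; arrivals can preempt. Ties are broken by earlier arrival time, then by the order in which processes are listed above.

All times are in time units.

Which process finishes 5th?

T1

Timeline: | T8 0-1 | T4 1-3 | T2 3-5 | T7 5-10 | T1 10-17 | T6 17-26 | T5 26-37 | T3 37-49 |
Completion: T1=17  T2=5  T3=49  T4=3  T5=37  T6=26  T7=10  T8=1
Turnaround (C−A): T1=14  T2=2  T3=47  T4=2  T5=37  T6=24  T7=10  T8=1
Finish order: T8 → T4 → T2 → T7 → T1 → T6 → T5 → T3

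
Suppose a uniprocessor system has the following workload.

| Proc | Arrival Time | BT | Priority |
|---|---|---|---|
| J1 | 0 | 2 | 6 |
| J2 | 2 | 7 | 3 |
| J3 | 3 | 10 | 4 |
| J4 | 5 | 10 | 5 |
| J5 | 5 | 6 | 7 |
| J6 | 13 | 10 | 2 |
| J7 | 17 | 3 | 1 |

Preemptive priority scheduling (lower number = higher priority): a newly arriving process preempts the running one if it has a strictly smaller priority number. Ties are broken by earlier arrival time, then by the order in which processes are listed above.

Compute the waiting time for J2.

Schedule: | J1 0-2 | J2 2-9 | J3 9-13 | J6 13-17 | J7 17-20 | J6 20-26 | J3 26-32 | J4 32-42 | J5 42-48 |
Completion: J1=2  J2=9  J3=32  J4=42  J5=48  J6=26  J7=20
Turnaround (C−A): J1=2  J2=7  J3=29  J4=37  J5=43  J6=13  J7=3
Waiting(J2) = turnaround − burst = 7 − 7 = 0

0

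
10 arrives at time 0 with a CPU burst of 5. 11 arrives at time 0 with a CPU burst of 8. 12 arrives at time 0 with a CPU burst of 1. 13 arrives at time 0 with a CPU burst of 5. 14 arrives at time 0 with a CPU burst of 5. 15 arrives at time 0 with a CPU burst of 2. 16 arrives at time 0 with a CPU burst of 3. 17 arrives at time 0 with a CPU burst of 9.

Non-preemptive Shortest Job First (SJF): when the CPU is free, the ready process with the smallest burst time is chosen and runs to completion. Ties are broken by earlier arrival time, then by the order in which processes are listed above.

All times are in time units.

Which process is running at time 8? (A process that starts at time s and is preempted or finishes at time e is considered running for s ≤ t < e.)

10

Schedule: | 12 0-1 | 15 1-3 | 16 3-6 | 10 6-11 | 13 11-16 | 14 16-21 | 11 21-29 | 17 29-38 |
Completion: 10=11  11=29  12=1  13=16  14=21  15=3  16=6  17=38
Turnaround (C−A): 10=11  11=29  12=1  13=16  14=21  15=3  16=6  17=38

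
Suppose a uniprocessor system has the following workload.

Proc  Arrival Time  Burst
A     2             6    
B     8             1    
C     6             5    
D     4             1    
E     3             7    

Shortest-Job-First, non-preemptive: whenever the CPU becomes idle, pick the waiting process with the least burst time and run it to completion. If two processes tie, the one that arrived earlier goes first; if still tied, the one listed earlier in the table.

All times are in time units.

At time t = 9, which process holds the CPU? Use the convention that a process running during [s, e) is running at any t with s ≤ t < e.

Timeline: | idle 0-2 | A 2-8 | D 8-9 | B 9-10 | C 10-15 | E 15-22 |
Completion: A=8  B=10  C=15  D=9  E=22
Turnaround (C−A): A=6  B=2  C=9  D=5  E=19

B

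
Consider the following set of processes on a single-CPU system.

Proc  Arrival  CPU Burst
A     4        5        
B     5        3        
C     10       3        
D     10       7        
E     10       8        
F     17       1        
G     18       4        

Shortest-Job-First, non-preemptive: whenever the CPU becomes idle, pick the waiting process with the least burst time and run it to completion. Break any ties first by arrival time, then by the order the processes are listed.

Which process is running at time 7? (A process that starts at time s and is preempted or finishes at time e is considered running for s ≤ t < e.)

Timeline: | idle 0-4 | A 4-9 | B 9-12 | C 12-15 | D 15-22 | F 22-23 | G 23-27 | E 27-35 |
Completion: A=9  B=12  C=15  D=22  E=35  F=23  G=27

A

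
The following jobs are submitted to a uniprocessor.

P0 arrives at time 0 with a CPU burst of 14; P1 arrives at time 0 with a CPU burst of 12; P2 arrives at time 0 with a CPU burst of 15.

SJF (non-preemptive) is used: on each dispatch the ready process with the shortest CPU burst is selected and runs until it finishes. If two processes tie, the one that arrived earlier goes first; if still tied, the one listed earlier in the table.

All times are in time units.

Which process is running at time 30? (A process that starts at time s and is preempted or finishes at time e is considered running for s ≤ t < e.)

P2

Schedule: | P1 0-12 | P0 12-26 | P2 26-41 |
Completion: P0=26  P1=12  P2=41
Turnaround (C−A): P0=26  P1=12  P2=41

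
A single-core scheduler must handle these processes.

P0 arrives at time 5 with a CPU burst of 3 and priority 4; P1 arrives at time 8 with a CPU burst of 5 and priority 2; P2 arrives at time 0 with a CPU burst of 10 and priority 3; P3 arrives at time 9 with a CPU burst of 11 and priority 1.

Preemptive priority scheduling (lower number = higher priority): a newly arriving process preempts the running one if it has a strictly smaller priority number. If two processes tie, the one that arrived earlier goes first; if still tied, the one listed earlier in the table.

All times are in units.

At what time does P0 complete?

Gantt: | P2 0-8 | P1 8-9 | P3 9-20 | P1 20-24 | P2 24-26 | P0 26-29 |
Completion: P0=29  P1=24  P2=26  P3=20

29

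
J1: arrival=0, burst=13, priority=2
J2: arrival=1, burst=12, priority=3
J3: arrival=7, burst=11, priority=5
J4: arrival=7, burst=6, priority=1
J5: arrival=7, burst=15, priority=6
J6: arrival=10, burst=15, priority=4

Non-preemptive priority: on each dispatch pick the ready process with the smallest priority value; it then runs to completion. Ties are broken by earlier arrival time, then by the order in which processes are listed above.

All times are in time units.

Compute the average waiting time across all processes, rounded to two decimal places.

Timeline: | J1 0-13 | J4 13-19 | J2 19-31 | J6 31-46 | J3 46-57 | J5 57-72 |
Completion: J1=13  J2=31  J3=57  J4=19  J5=72  J6=46
Waiting times: J1=0, J2=18, J3=39, J4=6, J5=50, J6=21
Average waiting = (0+18+39+6+50+21) / 6 = 134/6 = 22.33

22.33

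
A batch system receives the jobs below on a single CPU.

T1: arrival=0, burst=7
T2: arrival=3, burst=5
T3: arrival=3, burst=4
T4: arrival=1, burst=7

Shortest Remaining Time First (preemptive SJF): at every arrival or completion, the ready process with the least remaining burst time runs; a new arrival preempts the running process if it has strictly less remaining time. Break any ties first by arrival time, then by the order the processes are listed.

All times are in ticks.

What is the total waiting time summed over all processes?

Timeline: | T1 0-7 | T3 7-11 | T2 11-16 | T4 16-23 |
Completion: T1=7  T2=16  T3=11  T4=23
Turnaround (C−A): T1=7  T2=13  T3=8  T4=22
Waiting = turnaround − burst: T1=0, T2=8, T3=4, T4=15
Total waiting = 0 + 8 + 4 + 15 = 27

27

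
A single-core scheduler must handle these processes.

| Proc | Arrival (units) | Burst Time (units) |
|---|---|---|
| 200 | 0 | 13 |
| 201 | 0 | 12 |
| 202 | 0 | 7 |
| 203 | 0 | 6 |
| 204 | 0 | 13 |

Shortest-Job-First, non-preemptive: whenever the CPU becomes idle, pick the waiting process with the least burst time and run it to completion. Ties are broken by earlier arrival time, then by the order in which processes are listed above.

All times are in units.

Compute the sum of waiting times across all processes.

82

Schedule: | 203 0-6 | 202 6-13 | 201 13-25 | 200 25-38 | 204 38-51 |
Completion: 200=38  201=25  202=13  203=6  204=51
Turnaround (C−A): 200=38  201=25  202=13  203=6  204=51
Waiting = turnaround − burst: 200=25, 201=13, 202=6, 203=0, 204=38
Total waiting = 25 + 13 + 6 + 0 + 38 = 82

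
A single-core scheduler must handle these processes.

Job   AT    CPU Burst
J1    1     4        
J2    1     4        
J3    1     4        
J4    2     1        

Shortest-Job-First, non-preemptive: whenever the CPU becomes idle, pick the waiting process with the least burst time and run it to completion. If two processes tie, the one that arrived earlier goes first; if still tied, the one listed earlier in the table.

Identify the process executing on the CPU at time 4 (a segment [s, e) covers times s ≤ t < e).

Schedule: | idle 0-1 | J1 1-5 | J4 5-6 | J2 6-10 | J3 10-14 |
Completion: J1=5  J2=10  J3=14  J4=6
Turnaround (C−A): J1=4  J2=9  J3=13  J4=4

J1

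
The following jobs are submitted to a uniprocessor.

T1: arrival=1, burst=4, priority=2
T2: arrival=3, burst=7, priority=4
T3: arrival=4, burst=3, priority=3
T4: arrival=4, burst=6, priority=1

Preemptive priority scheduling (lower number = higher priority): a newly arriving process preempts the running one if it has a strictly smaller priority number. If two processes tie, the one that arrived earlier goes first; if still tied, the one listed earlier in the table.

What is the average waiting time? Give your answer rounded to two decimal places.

6.00

Schedule: | idle 0-1 | T1 1-4 | T4 4-10 | T1 10-11 | T3 11-14 | T2 14-21 |
Completion: T1=11  T2=21  T3=14  T4=10
Waiting times: T1=6, T2=11, T3=7, T4=0
Average waiting = (6+11+7+0) / 4 = 24/4 = 6.00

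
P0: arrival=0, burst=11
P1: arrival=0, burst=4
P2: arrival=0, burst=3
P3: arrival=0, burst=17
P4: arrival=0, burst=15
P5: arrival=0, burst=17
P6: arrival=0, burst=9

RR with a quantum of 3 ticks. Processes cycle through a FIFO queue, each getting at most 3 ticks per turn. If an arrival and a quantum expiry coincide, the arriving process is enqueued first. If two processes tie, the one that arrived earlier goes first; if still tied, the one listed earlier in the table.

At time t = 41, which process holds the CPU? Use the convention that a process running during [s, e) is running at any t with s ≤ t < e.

P3

Gantt: | P0 0-3 | P1 3-6 | P2 6-9 | P3 9-12 | P4 12-15 | P5 15-18 | P6 18-21 | P0 21-24 | P1 24-25 | P3 25-28 | P4 28-31 | P5 31-34 | P6 34-37 | P0 37-40 | P3 40-43 | P4 43-46 | P5 46-49 | P6 49-52 | P0 52-54 | P3 54-57 | P4 57-60 | P5 60-63 | P3 63-66 | P4 66-69 | P5 69-72 | P3 72-74 | P5 74-76 |
Completion: P0=54  P1=25  P2=9  P3=74  P4=69  P5=76  P6=52
Turnaround (C−A): P0=54  P1=25  P2=9  P3=74  P4=69  P5=76  P6=52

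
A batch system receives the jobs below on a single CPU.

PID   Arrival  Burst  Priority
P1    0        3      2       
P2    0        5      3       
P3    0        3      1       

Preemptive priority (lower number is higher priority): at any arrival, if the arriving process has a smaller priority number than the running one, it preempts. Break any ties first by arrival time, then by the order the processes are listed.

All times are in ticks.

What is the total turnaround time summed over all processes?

20

Gantt: | P3 0-3 | P1 3-6 | P2 6-11 |
Completion: P1=6  P2=11  P3=3
Turnaround = completion − arrival: P1=6, P2=11, P3=3
Total turnaround = 6 + 11 + 3 = 20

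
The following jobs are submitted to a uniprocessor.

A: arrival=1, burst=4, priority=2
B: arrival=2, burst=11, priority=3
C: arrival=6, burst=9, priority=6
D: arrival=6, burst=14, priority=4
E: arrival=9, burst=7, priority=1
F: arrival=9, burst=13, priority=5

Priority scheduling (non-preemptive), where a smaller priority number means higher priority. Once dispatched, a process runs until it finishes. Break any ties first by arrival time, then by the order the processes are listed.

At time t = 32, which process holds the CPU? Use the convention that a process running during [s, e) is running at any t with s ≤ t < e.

D

Schedule: | idle 0-1 | A 1-5 | B 5-16 | E 16-23 | D 23-37 | F 37-50 | C 50-59 |
Completion: A=5  B=16  C=59  D=37  E=23  F=50
Turnaround (C−A): A=4  B=14  C=53  D=31  E=14  F=41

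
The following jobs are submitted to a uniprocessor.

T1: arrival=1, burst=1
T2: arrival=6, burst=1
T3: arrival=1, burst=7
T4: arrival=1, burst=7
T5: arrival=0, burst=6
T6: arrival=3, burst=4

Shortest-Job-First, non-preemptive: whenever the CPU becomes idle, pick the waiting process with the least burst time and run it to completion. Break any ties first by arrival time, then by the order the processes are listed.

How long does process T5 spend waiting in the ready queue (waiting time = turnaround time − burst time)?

Schedule: | T5 0-6 | T1 6-7 | T2 7-8 | T6 8-12 | T3 12-19 | T4 19-26 |
Completion: T1=7  T2=8  T3=19  T4=26  T5=6  T6=12
Turnaround (C−A): T1=6  T2=2  T3=18  T4=25  T5=6  T6=9
Waiting(T5) = turnaround − burst = 6 − 6 = 0

0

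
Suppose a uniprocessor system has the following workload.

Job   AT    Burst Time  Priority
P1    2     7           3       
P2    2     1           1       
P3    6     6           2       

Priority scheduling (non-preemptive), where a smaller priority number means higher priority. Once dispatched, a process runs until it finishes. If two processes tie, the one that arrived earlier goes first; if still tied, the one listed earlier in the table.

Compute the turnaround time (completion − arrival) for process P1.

8

Gantt: | idle 0-2 | P2 2-3 | P1 3-10 | P3 10-16 |
Completion: P1=10  P2=3  P3=16
Turnaround(P1) = completion − arrival = 10 − 2 = 8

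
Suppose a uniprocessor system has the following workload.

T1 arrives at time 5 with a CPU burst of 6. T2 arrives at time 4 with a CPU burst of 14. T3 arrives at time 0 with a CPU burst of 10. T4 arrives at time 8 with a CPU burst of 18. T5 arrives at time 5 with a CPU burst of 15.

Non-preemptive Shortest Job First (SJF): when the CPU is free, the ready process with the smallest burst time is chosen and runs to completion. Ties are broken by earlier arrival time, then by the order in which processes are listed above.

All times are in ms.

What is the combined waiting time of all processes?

Timeline: | T3 0-10 | T1 10-16 | T2 16-30 | T5 30-45 | T4 45-63 |
Completion: T1=16  T2=30  T3=10  T4=63  T5=45
Turnaround (C−A): T1=11  T2=26  T3=10  T4=55  T5=40
Waiting = turnaround − burst: T1=5, T2=12, T3=0, T4=37, T5=25
Total waiting = 5 + 12 + 0 + 37 + 25 = 79

79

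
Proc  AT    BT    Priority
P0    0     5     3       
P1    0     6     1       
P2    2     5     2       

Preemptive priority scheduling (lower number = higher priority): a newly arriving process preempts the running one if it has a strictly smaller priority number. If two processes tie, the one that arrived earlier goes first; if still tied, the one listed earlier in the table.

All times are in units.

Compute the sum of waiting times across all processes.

15

Gantt: | P1 0-6 | P2 6-11 | P0 11-16 |
Completion: P0=16  P1=6  P2=11
Turnaround (C−A): P0=16  P1=6  P2=9
Waiting = turnaround − burst: P0=11, P1=0, P2=4
Total waiting = 11 + 0 + 4 = 15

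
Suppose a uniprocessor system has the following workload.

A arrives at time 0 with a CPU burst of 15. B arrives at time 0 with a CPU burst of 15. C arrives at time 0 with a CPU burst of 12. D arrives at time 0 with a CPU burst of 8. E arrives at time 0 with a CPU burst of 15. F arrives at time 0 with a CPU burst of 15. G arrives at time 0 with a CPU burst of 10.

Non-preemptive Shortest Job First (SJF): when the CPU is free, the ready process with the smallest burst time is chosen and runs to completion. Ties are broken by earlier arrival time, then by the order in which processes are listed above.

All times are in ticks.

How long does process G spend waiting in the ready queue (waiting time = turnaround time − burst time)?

Schedule: | D 0-8 | G 8-18 | C 18-30 | A 30-45 | B 45-60 | E 60-75 | F 75-90 |
Completion: A=45  B=60  C=30  D=8  E=75  F=90  G=18
Turnaround (C−A): A=45  B=60  C=30  D=8  E=75  F=90  G=18
Waiting(G) = turnaround − burst = 18 − 10 = 8

8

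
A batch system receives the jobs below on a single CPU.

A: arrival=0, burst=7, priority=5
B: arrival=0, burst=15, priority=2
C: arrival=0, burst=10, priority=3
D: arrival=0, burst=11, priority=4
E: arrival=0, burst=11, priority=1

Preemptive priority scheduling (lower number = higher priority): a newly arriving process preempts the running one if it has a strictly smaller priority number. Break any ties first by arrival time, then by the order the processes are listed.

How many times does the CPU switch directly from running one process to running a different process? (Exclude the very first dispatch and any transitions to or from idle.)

4

Timeline: | E 0-11 | B 11-26 | C 26-36 | D 36-47 | A 47-54 |
Completion: A=54  B=26  C=36  D=47  E=11
Turnaround (C−A): A=54  B=26  C=36  D=47  E=11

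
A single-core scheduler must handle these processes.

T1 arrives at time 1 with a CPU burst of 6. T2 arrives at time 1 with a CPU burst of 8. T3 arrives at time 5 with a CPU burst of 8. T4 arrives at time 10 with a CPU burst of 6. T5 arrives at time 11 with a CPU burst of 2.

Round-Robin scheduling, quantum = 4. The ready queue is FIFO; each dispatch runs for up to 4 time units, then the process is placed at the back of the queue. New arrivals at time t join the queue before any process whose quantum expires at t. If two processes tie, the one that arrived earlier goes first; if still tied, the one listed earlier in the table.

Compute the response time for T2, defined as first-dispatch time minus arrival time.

4

Timeline: | idle 0-1 | T1 1-5 | T2 5-9 | T3 9-13 | T1 13-15 | T2 15-19 | T4 19-23 | T5 23-25 | T3 25-29 | T4 29-31 |
Completion: T1=15  T2=19  T3=29  T4=31  T5=25
Turnaround (C−A): T1=14  T2=18  T3=24  T4=21  T5=14
Response(T2) = first start − arrival = 5 − 1 = 4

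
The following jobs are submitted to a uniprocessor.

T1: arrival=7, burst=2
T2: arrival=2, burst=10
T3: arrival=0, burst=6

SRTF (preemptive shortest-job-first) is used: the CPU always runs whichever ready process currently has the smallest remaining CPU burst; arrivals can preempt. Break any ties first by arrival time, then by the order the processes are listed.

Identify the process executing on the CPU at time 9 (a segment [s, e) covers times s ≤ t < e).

T2

Schedule: | T3 0-6 | T2 6-7 | T1 7-9 | T2 9-18 |
Completion: T1=9  T2=18  T3=6
Turnaround (C−A): T1=2  T2=16  T3=6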